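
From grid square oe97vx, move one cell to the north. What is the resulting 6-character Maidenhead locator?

Latitude subsquare x = 23; +1 → 24, wraps to 0 = a, carry into square.
Latitude square 7; +1 → 8.
The longitude characters are unchanged.

OE98va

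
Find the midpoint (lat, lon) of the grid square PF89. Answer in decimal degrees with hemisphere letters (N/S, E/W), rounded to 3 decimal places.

30.500° S, 137.000° E

Field P=15, F=5: +15·20° lon, +5·10° lat → SW at lon 120°, lat -40°.
Square 8, 9: +8·2° lon, +9·1° lat → SW at lon 136°, lat -31°.
Cell spans 2° lon × 1° lat. Centre is SW corner plus half of each.
latitude 30.500° S, longitude 137.000° E.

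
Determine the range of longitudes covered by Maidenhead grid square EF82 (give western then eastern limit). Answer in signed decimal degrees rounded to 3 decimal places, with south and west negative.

-84.000, -82.000

Field E=4, F=5: +4·20° lon, +5·10° lat → SW at lon -100°, lat -40°.
Square 8, 2: +8·2° lon, +2·1° lat → SW at lon -84°, lat -38°.
Cell spans 2° lon × 1° lat.
west -84.000, east -82.000.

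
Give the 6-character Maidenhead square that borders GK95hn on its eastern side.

GK95in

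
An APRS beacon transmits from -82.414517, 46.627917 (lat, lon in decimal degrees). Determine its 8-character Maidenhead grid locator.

Offset from 180°W / 90°S: lon 226.62792°, lat 7.58548°.
Field: 226.62792/20 → 11 → L, 7.58548/10 → 0 → A; chars LA.
Square: 6.62792/2 → 3, 7.58548/1 → 7; chars 37.
Subsquare: 0.62792/0.0833333 → 7 → h, 0.58548/0.0416667 → 14 → o; chars ho.
Extended square: 0.04458/0.00833333 → 5, 0.00215/0.00416667 → 0; chars 50.

LA37ho50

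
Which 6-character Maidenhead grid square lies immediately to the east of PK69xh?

PK79ah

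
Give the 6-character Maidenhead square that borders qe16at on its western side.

Longitude subsquare a = 0; −1 → -1, wraps to 23 = x, carry into square.
Longitude square 1; −1 → 0.
The latitude characters are unchanged.

QE06xt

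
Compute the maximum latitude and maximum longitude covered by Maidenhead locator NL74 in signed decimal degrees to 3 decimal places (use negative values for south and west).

Field N=13, L=11: +13·20° lon, +11·10° lat → SW at lon 80°, lat 20°.
Square 7, 4: +7·2° lon, +4·1° lat → SW at lon 94°, lat 24°.
Cell spans 2° lon × 1° lat. NE corner is SW corner plus one full cell.
latitude 25.000, longitude 96.000.

25.000, 96.000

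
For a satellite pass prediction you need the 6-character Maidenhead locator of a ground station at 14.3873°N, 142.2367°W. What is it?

BK84vj

Add 180° to longitude and 90° to latitude: 37.7633, 104.3873.
Field: lon ⌊37.7633/20⌋ = 1 → B; lat ⌊104.3873/10⌋ = 10 → K.
Square: lon ⌊17.7633/2⌋ = 8; lat ⌊4.3873/1⌋ = 4.
Subsquare: lon ⌊1.7633/0.0833333⌋ = 21 → v; lat ⌊0.3873/0.0416667⌋ = 9 → j.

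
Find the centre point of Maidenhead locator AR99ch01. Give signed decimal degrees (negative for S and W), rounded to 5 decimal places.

Field A=0, R=17: +0·20° lon, +17·10° lat → SW at lon -180°, lat 80°.
Square 9, 9: +9·2° lon, +9·1° lat → SW at lon -162°, lat 89°.
Subsquare c=2, h=7: +2·0.0833333° lon, +7·0.0416667° lat → SW at lon -161.833°, lat 89.2917°.
Extended square 0, 1: +0·0.00833333° lon, +1·0.00416667° lat → SW at lon -161.833°, lat 89.2958°.
Cell spans 0.00833333° lon × 0.00416667° lat. Centre is SW corner plus half of each.
latitude 89.29792, longitude -161.82917.

89.29792, -161.82917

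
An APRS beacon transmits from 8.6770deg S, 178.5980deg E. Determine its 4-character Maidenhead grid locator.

RI91

Shift to the Maidenhead origin (180°W, 90°S): lon 358.60, lat 81.32.
Field: 358.60/20 → 17 → R, 81.32/10 → 8 → I; chars RI.
Square: 18.60/2 → 9, 1.32/1 → 1; chars 91.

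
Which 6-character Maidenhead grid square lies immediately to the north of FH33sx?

Latitude subsquare x = 23; +1 → 24, wraps to 0 = a, carry into square.
Latitude square 3; +1 → 4.
The longitude characters are unchanged.

FH34sa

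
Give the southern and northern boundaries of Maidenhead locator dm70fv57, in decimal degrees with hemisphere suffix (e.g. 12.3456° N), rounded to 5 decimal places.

Field D=3, M=12: +3·20° lon, +12·10° lat → SW at lon -120°, lat 30°.
Square 7, 0: +7·2° lon, +0·1° lat → SW at lon -106°, lat 30°.
Subsquare f=5, v=21: +5·0.0833333° lon, +21·0.0416667° lat → SW at lon -105.583°, lat 30.875°.
Extended square 5, 7: +5·0.00833333° lon, +7·0.00416667° lat → SW at lon -105.542°, lat 30.9042°.
Cell spans 0.00833333° lon × 0.00416667° lat.
south 30.90417° N, north 30.90833° N.

30.90417° N, 30.90833° N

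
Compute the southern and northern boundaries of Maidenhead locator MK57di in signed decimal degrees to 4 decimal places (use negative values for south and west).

17.3333, 17.3750

Field M=12, K=10: +12·20° lon, +10·10° lat → SW at lon 60°, lat 10°.
Square 5, 7: +5·2° lon, +7·1° lat → SW at lon 70°, lat 17°.
Subsquare d=3, i=8: +3·0.0833333° lon, +8·0.0416667° lat → SW at lon 70.25°, lat 17.3333°.
Cell spans 0.0833333° lon × 0.0416667° lat.
south 17.3333, north 17.3750.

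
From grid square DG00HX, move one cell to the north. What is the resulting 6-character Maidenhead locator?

Latitude subsquare x = 23; +1 → 24, wraps to 0 = a, carry into square.
Latitude square 0; +1 → 1.
The longitude characters are unchanged.

DG01ha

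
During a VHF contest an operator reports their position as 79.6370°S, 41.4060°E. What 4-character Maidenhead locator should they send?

Offset from 180°W / 90°S: lon 221.41°, lat 10.36°.
Field (20°×10°, letters A–R): lon ⌊221.41/20⌋ = 11 → L; lat ⌊10.36/10⌋ = 1 → B.
Square (2°×1°, digits 0–9): lon ⌊1.41/2⌋ = 0; lat ⌊0.36/1⌋ = 0.

LB00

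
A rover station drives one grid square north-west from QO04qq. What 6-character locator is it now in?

Longitude subsquare q = 16; −1 → 15 = p.
Latitude subsquare q = 16; +1 → 17 = r.

QO04pr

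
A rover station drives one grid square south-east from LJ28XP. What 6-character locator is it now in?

LJ38ao

Longitude subsquare x = 23; +1 → 24, wraps to 0 = a, carry into square.
Longitude square 2; +1 → 3.
Latitude subsquare p = 15; −1 → 14 = o.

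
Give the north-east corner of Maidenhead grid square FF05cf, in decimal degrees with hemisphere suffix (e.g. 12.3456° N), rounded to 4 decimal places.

Field F=5, F=5: +5·20° lon, +5·10° lat → SW at lon -80°, lat -40°.
Square 0, 5: +0·2° lon, +5·1° lat → SW at lon -80°, lat -35°.
Subsquare c=2, f=5: +2·0.0833333° lon, +5·0.0416667° lat → SW at lon -79.8333°, lat -34.7917°.
Cell spans 0.0833333° lon × 0.0416667° lat. NE corner is SW corner plus one full cell.
latitude 34.7500° S, longitude 79.7500° W.

34.7500° S, 79.7500° W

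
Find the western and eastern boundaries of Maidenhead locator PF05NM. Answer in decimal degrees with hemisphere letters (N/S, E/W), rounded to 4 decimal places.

121.0833° E, 121.1667° E

Field P=15, F=5: +15·20° lon, +5·10° lat → SW at lon 120°, lat -40°.
Square 0, 5: +0·2° lon, +5·1° lat → SW at lon 120°, lat -35°.
Subsquare n=13, m=12: +13·0.0833333° lon, +12·0.0416667° lat → SW at lon 121.083°, lat -34.5°.
Cell spans 0.0833333° lon × 0.0416667° lat.
west 121.0833° E, east 121.1667° E.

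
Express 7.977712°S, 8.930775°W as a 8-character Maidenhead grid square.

II52ma85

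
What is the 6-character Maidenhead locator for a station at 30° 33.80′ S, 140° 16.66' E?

QF09dk

Add 180° to longitude and 90° to latitude: 320.2777, 59.4367.
Field: 320.2777/20 → 16 → Q, 59.4367/10 → 5 → F; chars QF.
Square: 0.2777/2 → 0, 9.4367/1 → 9; chars 09.
Subsquare: 0.2777/0.0833333 → 3 → d, 0.4367/0.0416667 → 10 → k; chars dk.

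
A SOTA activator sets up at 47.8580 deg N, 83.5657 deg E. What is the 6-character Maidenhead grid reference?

NN17su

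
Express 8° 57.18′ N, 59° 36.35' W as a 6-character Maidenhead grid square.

Shift to the Maidenhead origin (180°W, 90°S): lon 120.3942, lat 98.9530.
Field: lon ⌊120.3942/20⌋ = 6 → G; lat ⌊98.9530/10⌋ = 9 → J.
Square: lon ⌊0.3942/2⌋ = 0; lat ⌊8.9530/1⌋ = 8.
Subsquare: lon ⌊0.3942/0.0833333⌋ = 4 → e; lat ⌊0.9530/0.0416667⌋ = 22 → w.

GJ08ew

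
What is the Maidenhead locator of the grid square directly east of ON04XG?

ON14ag

Longitude subsquare x = 23; +1 → 24, wraps to 0 = a, carry into square.
Longitude square 0; +1 → 1.
The latitude characters are unchanged.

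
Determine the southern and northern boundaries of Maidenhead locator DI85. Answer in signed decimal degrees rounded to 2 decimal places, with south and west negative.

Field D=3, I=8: +3·20° lon, +8·10° lat → SW at lon -120°, lat -10°.
Square 8, 5: +8·2° lon, +5·1° lat → SW at lon -104°, lat -5°.
Cell spans 2° lon × 1° lat.
south -5.00, north -4.00.

-5.00, -4.00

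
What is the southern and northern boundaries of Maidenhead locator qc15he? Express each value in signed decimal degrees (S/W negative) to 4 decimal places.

-64.8333, -64.7917

Field Q=16, C=2: +16·20° lon, +2·10° lat → SW at lon 140°, lat -70°.
Square 1, 5: +1·2° lon, +5·1° lat → SW at lon 142°, lat -65°.
Subsquare h=7, e=4: +7·0.0833333° lon, +4·0.0416667° lat → SW at lon 142.583°, lat -64.8333°.
Cell spans 0.0833333° lon × 0.0416667° lat.
south -64.8333, north -64.7917.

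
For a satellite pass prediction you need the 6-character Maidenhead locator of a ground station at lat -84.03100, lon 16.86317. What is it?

JA85kx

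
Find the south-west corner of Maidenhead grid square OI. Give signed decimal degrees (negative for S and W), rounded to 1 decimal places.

-10.0, 100.0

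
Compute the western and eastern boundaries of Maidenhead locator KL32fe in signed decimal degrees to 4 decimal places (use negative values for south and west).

26.4167, 26.5000

Field K=10, L=11: +10·20° lon, +11·10° lat → SW at lon 20°, lat 20°.
Square 3, 2: +3·2° lon, +2·1° lat → SW at lon 26°, lat 22°.
Subsquare f=5, e=4: +5·0.0833333° lon, +4·0.0416667° lat → SW at lon 26.4167°, lat 22.1667°.
Cell spans 0.0833333° lon × 0.0416667° lat.
west 26.4167, east 26.5000.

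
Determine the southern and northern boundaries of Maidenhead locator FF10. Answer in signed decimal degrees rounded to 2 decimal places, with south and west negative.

-40.00, -39.00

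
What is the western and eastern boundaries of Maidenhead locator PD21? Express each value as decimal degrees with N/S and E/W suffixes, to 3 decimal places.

124.000° E, 126.000° E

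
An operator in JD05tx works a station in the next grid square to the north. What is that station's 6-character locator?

Latitude subsquare x = 23; +1 → 24, wraps to 0 = a, carry into square.
Latitude square 5; +1 → 6.
The longitude characters are unchanged.

JD06ta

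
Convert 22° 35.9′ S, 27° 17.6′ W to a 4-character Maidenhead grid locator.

Offset from 180°W / 90°S: lon 152.71°, lat 67.40°.
Field (20°×10°, letters A–R): lon ⌊152.71/20⌋ = 7 → H; lat ⌊67.40/10⌋ = 6 → G.
Square (2°×1°, digits 0–9): lon ⌊12.71/2⌋ = 6; lat ⌊7.40/1⌋ = 7.

HG67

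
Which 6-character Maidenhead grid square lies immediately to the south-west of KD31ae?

KD21xd

Longitude subsquare a = 0; −1 → -1, wraps to 23 = x, carry into square.
Longitude square 3; −1 → 2.
Latitude subsquare e = 4; −1 → 3 = d.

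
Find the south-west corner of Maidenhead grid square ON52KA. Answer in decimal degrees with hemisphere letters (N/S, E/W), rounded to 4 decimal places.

Field O=14, N=13: +14·20° lon, +13·10° lat → SW at lon 100°, lat 40°.
Square 5, 2: +5·2° lon, +2·1° lat → SW at lon 110°, lat 42°.
Subsquare k=10, a=0: +10·0.0833333° lon, +0·0.0416667° lat → SW at lon 110.833°, lat 42°.
latitude 42.0000° N, longitude 110.8333° E.

42.0000° N, 110.8333° E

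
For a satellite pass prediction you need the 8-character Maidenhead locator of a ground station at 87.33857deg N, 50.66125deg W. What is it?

Add 180° to longitude and 90° to latitude: 129.33875, 177.33857.
Field: 129.33875/20 → 6 → G, 177.33857/10 → 17 → R; chars GR.
Square: 9.33875/2 → 4, 7.33857/1 → 7; chars 47.
Subsquare: 1.33875/0.0833333 → 16 → q, 0.33857/0.0416667 → 8 → i; chars qi.
Extended square: 0.00542/0.00833333 → 0, 0.00524/0.00416667 → 1; chars 01.

GR47qi01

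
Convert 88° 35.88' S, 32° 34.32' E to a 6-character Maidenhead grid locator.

KA61gj

Offset from 180°W / 90°S: lon 212.5720°, lat 1.4020°.
Field (20°×10°, letters A–R): lon ⌊212.5720/20⌋ = 10 → K; lat ⌊1.4020/10⌋ = 0 → A.
Square (2°×1°, digits 0–9): lon ⌊12.5720/2⌋ = 6; lat ⌊1.4020/1⌋ = 1.
Subsquare (5′×2.5′, letters a–x): lon ⌊0.5720/0.0833333⌋ = 6 → g; lat ⌊0.4020/0.0416667⌋ = 9 → j.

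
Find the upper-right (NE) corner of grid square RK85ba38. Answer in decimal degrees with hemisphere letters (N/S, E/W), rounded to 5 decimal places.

Field R=17, K=10: +17·20° lon, +10·10° lat → SW at lon 160°, lat 10°.
Square 8, 5: +8·2° lon, +5·1° lat → SW at lon 176°, lat 15°.
Subsquare b=1, a=0: +1·0.0833333° lon, +0·0.0416667° lat → SW at lon 176.083°, lat 15°.
Extended square 3, 8: +3·0.00833333° lon, +8·0.00416667° lat → SW at lon 176.108°, lat 15.0333°.
Cell spans 0.00833333° lon × 0.00416667° lat. NE corner is SW corner plus one full cell.
latitude 15.03750° N, longitude 176.11667° E.

15.03750° N, 176.11667° E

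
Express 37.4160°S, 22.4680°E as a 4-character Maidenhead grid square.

KF12

Shift to the Maidenhead origin (180°W, 90°S): lon 202.47, lat 52.58.
Field: lon ⌊202.47/20⌋ = 10 → K; lat ⌊52.58/10⌋ = 5 → F.
Square: lon ⌊2.47/2⌋ = 1; lat ⌊2.58/1⌋ = 2.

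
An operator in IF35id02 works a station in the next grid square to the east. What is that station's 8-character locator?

IF35id12

Longitude extended square 0; +1 → 1.
The latitude characters are unchanged.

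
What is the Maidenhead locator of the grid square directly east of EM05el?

EM05fl

Longitude subsquare e = 4; +1 → 5 = f.
The latitude characters are unchanged.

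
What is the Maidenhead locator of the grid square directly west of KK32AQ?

KK22xq

Longitude subsquare a = 0; −1 → -1, wraps to 23 = x, carry into square.
Longitude square 3; −1 → 2.
The latitude characters are unchanged.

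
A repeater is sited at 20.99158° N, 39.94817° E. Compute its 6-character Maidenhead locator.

KL90xx

Offset from 180°W / 90°S: lon 219.9482°, lat 110.9916°.
Field: 219.9482/20 → 10 → K, 110.9916/10 → 11 → L; chars KL.
Square: 19.9482/2 → 9, 0.9916/1 → 0; chars 90.
Subsquare: 1.9482/0.0833333 → 23 → x, 0.9916/0.0416667 → 23 → x; chars xx.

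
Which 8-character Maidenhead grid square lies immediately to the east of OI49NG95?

OI49og05

Longitude extended square 9; +1 → 10, wraps to 0, carry into subsquare.
Longitude subsquare n = 13; +1 → 14 = o.
The latitude characters are unchanged.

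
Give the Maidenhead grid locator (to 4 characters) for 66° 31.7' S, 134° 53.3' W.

CC23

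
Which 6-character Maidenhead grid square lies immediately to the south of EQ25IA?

EQ24ix

Latitude subsquare a = 0; −1 → -1, wraps to 23 = x, carry into square.
Latitude square 5; −1 → 4.
The longitude characters are unchanged.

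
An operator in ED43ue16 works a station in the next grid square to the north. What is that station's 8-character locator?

ED43ue17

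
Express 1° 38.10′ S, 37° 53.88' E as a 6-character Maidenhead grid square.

Offset from 180°W / 90°S: lon 217.8980°, lat 88.3650°.
Field: 217.8980/20 → 10 → K, 88.3650/10 → 8 → I; chars KI.
Square: 17.8980/2 → 8, 8.3650/1 → 8; chars 88.
Subsquare: 1.8980/0.0833333 → 22 → w, 0.3650/0.0416667 → 8 → i; chars wi.

KI88wi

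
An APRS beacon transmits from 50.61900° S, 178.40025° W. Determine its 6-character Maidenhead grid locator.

AD09tj

Offset from 180°W / 90°S: lon 1.5998°, lat 39.3810°.
Field: lon ⌊1.5998/20⌋ = 0 → A; lat ⌊39.3810/10⌋ = 3 → D.
Square: lon ⌊1.5998/2⌋ = 0; lat ⌊9.3810/1⌋ = 9.
Subsquare: lon ⌊1.5998/0.0833333⌋ = 19 → t; lat ⌊0.3810/0.0416667⌋ = 9 → j.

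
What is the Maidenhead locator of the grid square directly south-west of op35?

OP24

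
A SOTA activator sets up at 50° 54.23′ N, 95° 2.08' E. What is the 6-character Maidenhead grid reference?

NO70mv

Shift to the Maidenhead origin (180°W, 90°S): lon 275.0347, lat 140.9038.
Field (20°×10°, letters A–R): lon ⌊275.0347/20⌋ = 13 → N; lat ⌊140.9038/10⌋ = 14 → O.
Square (2°×1°, digits 0–9): lon ⌊15.0347/2⌋ = 7; lat ⌊0.9038/1⌋ = 0.
Subsquare (5′×2.5′, letters a–x): lon ⌊1.0347/0.0833333⌋ = 12 → m; lat ⌊0.9038/0.0416667⌋ = 21 → v.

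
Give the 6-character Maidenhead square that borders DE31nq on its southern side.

DE31np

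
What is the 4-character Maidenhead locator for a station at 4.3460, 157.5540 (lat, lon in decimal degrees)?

QJ84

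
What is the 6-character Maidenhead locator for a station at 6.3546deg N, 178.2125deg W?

AJ06vi

Shift to the Maidenhead origin (180°W, 90°S): lon 1.7875, lat 96.3546.
Field: 1.7875/20 → 0 → A, 96.3546/10 → 9 → J; chars AJ.
Square: 1.7875/2 → 0, 6.3546/1 → 6; chars 06.
Subsquare: 1.7875/0.0833333 → 21 → v, 0.3546/0.0416667 → 8 → i; chars vi.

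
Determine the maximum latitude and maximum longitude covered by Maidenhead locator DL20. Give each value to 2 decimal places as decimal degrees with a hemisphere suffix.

Field D=3, L=11: +3·20° lon, +11·10° lat → SW at lon -120°, lat 20°.
Square 2, 0: +2·2° lon, +0·1° lat → SW at lon -116°, lat 20°.
Cell spans 2° lon × 1° lat. NE corner is SW corner plus one full cell.
latitude 21.00° N, longitude 114.00° W.

21.00° N, 114.00° W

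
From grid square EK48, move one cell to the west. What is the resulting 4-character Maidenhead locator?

EK38

Longitude square 4; −1 → 3.
The latitude characters are unchanged.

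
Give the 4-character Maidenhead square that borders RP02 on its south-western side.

QP91

Longitude square 0; −1 → -1, wraps to 9, carry into field.
Longitude field R = 17; −1 → 16 = Q.
Latitude square 2; −1 → 1.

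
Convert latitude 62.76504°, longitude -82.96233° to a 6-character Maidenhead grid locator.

EP82ms

Offset from 180°W / 90°S: lon 97.0377°, lat 152.7650°.
Field (20°×10°, letters A–R): 97.0377/20 → 4 → E, 152.7650/10 → 15 → P; chars EP.
Square (2°×1°, digits 0–9): 17.0377/2 → 8, 2.7650/1 → 2; chars 82.
Subsquare (5′×2.5′, letters a–x): 1.0377/0.0833333 → 12 → m, 0.7650/0.0416667 → 18 → s; chars ms.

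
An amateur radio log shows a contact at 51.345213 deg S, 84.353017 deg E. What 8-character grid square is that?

ND28ep27

Offset from 180°W / 90°S: lon 264.35302°, lat 38.65479°.
Field: lon ⌊264.35302/20⌋ = 13 → N; lat ⌊38.65479/10⌋ = 3 → D.
Square: lon ⌊4.35302/2⌋ = 2; lat ⌊8.65479/1⌋ = 8.
Subsquare: lon ⌊0.35302/0.0833333⌋ = 4 → e; lat ⌊0.65479/0.0416667⌋ = 15 → p.
Extended square: lon ⌊0.01968/0.00833333⌋ = 2; lat ⌊0.02979/0.00416667⌋ = 7.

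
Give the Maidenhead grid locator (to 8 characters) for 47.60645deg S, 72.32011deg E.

ME62dj84

Offset from 180°W / 90°S: lon 252.32011°, lat 42.39355°.
Field (20°×10°, letters A–R): 252.32011/20 → 12 → M, 42.39355/10 → 4 → E; chars ME.
Square (2°×1°, digits 0–9): 12.32011/2 → 6, 2.39355/1 → 2; chars 62.
Subsquare (5′×2.5′, letters a–x): 0.32011/0.0833333 → 3 → d, 0.39355/0.0416667 → 9 → j; chars dj.
Extended square (30″×15″, digits 0–9): 0.07011/0.00833333 → 8, 0.01855/0.00416667 → 4; chars 84.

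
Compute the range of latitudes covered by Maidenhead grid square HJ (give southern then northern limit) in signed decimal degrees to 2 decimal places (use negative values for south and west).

Field H=7, J=9: +7·20° lon, +9·10° lat → SW at lon -40°, lat 0°.
Cell spans 20° lon × 10° lat.
south 0.00, north 10.00.

0.00, 10.00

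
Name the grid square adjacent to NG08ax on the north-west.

MG99xa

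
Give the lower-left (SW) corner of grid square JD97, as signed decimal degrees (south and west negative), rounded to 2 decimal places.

Field J=9, D=3: +9·20° lon, +3·10° lat → SW at lon 0°, lat -60°.
Square 9, 7: +9·2° lon, +7·1° lat → SW at lon 18°, lat -53°.
latitude -53.00, longitude 18.00.

-53.00, 18.00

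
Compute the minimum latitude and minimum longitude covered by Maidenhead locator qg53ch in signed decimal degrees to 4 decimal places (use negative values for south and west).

Field Q=16, G=6: +16·20° lon, +6·10° lat → SW at lon 140°, lat -30°.
Square 5, 3: +5·2° lon, +3·1° lat → SW at lon 150°, lat -27°.
Subsquare c=2, h=7: +2·0.0833333° lon, +7·0.0416667° lat → SW at lon 150.167°, lat -26.7083°.
latitude -26.7083, longitude 150.1667.

-26.7083, 150.1667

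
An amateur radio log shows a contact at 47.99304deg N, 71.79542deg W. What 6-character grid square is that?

FN47cx

Shift to the Maidenhead origin (180°W, 90°S): lon 108.2046, lat 137.9930.
Field: 108.2046/20 → 5 → F, 137.9930/10 → 13 → N; chars FN.
Square: 8.2046/2 → 4, 7.9930/1 → 7; chars 47.
Subsquare: 0.2046/0.0833333 → 2 → c, 0.9930/0.0416667 → 23 → x; chars cx.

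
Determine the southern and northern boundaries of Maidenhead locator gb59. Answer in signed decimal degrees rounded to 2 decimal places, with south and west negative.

-71.00, -70.00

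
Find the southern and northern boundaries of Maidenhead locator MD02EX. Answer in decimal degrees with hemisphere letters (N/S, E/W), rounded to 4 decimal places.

57.0417° S, 57.0000° S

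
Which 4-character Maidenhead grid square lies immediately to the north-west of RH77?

RH68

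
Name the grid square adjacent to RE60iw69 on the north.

RE60ix60

Latitude extended square 9; +1 → 10, wraps to 0, carry into subsquare.
Latitude subsquare w = 22; +1 → 23 = x.
The longitude characters are unchanged.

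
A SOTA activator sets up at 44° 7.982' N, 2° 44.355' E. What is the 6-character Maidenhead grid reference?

JN14id

Offset from 180°W / 90°S: lon 182.7392°, lat 134.1330°.
Field: lon ⌊182.7392/20⌋ = 9 → J; lat ⌊134.1330/10⌋ = 13 → N.
Square: lon ⌊2.7392/2⌋ = 1; lat ⌊4.1330/1⌋ = 4.
Subsquare: lon ⌊0.7392/0.0833333⌋ = 8 → i; lat ⌊0.1330/0.0416667⌋ = 3 → d.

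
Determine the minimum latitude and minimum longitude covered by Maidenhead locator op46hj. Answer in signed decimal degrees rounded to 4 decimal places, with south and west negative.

66.3750, 108.5833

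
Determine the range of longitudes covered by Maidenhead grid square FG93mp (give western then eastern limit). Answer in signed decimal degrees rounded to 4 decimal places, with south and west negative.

Field F=5, G=6: +5·20° lon, +6·10° lat → SW at lon -80°, lat -30°.
Square 9, 3: +9·2° lon, +3·1° lat → SW at lon -62°, lat -27°.
Subsquare m=12, p=15: +12·0.0833333° lon, +15·0.0416667° lat → SW at lon -61°, lat -26.375°.
Cell spans 0.0833333° lon × 0.0416667° lat.
west -61.0000, east -60.9167.

-61.0000, -60.9167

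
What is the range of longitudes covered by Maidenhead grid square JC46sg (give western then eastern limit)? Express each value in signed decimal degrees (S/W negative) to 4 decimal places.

9.5000, 9.5833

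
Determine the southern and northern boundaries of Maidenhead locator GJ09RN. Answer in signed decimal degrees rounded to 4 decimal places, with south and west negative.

Field G=6, J=9: +6·20° lon, +9·10° lat → SW at lon -60°, lat 0°.
Square 0, 9: +0·2° lon, +9·1° lat → SW at lon -60°, lat 9°.
Subsquare r=17, n=13: +17·0.0833333° lon, +13·0.0416667° lat → SW at lon -58.5833°, lat 9.54167°.
Cell spans 0.0833333° lon × 0.0416667° lat.
south 9.5417, north 9.5833.

9.5417, 9.5833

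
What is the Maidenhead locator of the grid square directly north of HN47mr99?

HN47ms90

Latitude extended square 9; +1 → 10, wraps to 0, carry into subsquare.
Latitude subsquare r = 17; +1 → 18 = s.
The longitude characters are unchanged.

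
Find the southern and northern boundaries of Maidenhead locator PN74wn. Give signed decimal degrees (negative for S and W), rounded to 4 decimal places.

Field P=15, N=13: +15·20° lon, +13·10° lat → SW at lon 120°, lat 40°.
Square 7, 4: +7·2° lon, +4·1° lat → SW at lon 134°, lat 44°.
Subsquare w=22, n=13: +22·0.0833333° lon, +13·0.0416667° lat → SW at lon 135.833°, lat 44.5417°.
Cell spans 0.0833333° lon × 0.0416667° lat.
south 44.5417, north 44.5833.

44.5417, 44.5833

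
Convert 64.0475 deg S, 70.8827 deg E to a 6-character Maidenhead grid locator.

Offset from 180°W / 90°S: lon 250.8827°, lat 25.9525°.
Field: lon ⌊250.8827/20⌋ = 12 → M; lat ⌊25.9525/10⌋ = 2 → C.
Square: lon ⌊10.8827/2⌋ = 5; lat ⌊5.9525/1⌋ = 5.
Subsquare: lon ⌊0.8827/0.0833333⌋ = 10 → k; lat ⌊0.9525/0.0416667⌋ = 22 → w.

MC55kw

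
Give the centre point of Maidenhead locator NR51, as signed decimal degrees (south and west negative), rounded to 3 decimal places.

81.500, 91.000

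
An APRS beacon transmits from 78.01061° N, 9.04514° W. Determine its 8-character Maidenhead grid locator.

IQ58la42

Add 180° to longitude and 90° to latitude: 170.95486, 168.01061.
Field: 170.95486/20 → 8 → I, 168.01061/10 → 16 → Q; chars IQ.
Square: 10.95486/2 → 5, 8.01061/1 → 8; chars 58.
Subsquare: 0.95486/0.0833333 → 11 → l, 0.01061/0.0416667 → 0 → a; chars la.
Extended square: 0.03819/0.00833333 → 4, 0.01061/0.00416667 → 2; chars 42.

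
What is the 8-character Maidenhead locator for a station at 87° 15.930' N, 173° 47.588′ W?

AR37cg43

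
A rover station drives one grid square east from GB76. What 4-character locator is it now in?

GB86

Longitude square 7; +1 → 8.
The latitude characters are unchanged.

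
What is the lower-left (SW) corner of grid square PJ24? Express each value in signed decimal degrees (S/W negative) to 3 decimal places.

Field P=15, J=9: +15·20° lon, +9·10° lat → SW at lon 120°, lat 0°.
Square 2, 4: +2·2° lon, +4·1° lat → SW at lon 124°, lat 4°.
latitude 4.000, longitude 124.000.

4.000, 124.000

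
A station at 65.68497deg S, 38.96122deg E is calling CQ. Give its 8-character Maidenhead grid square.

KC94lh55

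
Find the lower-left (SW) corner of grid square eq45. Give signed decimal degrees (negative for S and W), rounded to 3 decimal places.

75.000, -92.000

Field E=4, Q=16: +4·20° lon, +16·10° lat → SW at lon -100°, lat 70°.
Square 4, 5: +4·2° lon, +5·1° lat → SW at lon -92°, lat 75°.
latitude 75.000, longitude -92.000.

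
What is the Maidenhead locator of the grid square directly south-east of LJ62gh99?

LJ62hh08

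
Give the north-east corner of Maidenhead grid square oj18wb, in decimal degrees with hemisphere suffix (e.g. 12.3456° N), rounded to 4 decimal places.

8.0833° N, 103.9167° E

Field O=14, J=9: +14·20° lon, +9·10° lat → SW at lon 100°, lat 0°.
Square 1, 8: +1·2° lon, +8·1° lat → SW at lon 102°, lat 8°.
Subsquare w=22, b=1: +22·0.0833333° lon, +1·0.0416667° lat → SW at lon 103.833°, lat 8.04167°.
Cell spans 0.0833333° lon × 0.0416667° lat. NE corner is SW corner plus one full cell.
latitude 8.0833° N, longitude 103.9167° E.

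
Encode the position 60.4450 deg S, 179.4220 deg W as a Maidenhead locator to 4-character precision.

Add 180° to longitude and 90° to latitude: 0.58, 29.55.
Field (20°×10°, letters A–R): 0.58/20 → 0 → A, 29.55/10 → 2 → C; chars AC.
Square (2°×1°, digits 0–9): 0.58/2 → 0, 9.55/1 → 9; chars 09.

AC09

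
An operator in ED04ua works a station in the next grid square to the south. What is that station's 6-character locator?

ED03ux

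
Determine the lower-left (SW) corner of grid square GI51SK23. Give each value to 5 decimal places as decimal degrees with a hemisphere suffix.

8.57083° S, 48.48333° W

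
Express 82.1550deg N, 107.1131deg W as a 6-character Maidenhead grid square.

Shift to the Maidenhead origin (180°W, 90°S): lon 72.8869, lat 172.1550.
Field: 72.8869/20 → 3 → D, 172.1550/10 → 17 → R; chars DR.
Square: 12.8869/2 → 6, 2.1550/1 → 2; chars 62.
Subsquare: 0.8869/0.0833333 → 10 → k, 0.1550/0.0416667 → 3 → d; chars kd.

DR62kd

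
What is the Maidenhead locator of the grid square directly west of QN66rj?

QN66qj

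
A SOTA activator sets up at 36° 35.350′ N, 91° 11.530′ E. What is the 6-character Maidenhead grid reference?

Shift to the Maidenhead origin (180°W, 90°S): lon 271.1922, lat 126.5892.
Field: 271.1922/20 → 13 → N, 126.5892/10 → 12 → M; chars NM.
Square: 11.1922/2 → 5, 6.5892/1 → 6; chars 56.
Subsquare: 1.1922/0.0833333 → 14 → o, 0.5892/0.0416667 → 14 → o; chars oo.

NM56oo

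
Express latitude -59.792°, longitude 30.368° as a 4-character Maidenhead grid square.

Add 180° to longitude and 90° to latitude: 210.37, 30.21.
Field: 210.37/20 → 10 → K, 30.21/10 → 3 → D; chars KD.
Square: 10.37/2 → 5, 0.21/1 → 0; chars 50.

KD50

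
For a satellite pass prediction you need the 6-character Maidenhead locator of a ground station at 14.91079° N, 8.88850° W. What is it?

Add 180° to longitude and 90° to latitude: 171.1115, 104.9108.
Field (20°×10°, letters A–R): 171.1115/20 → 8 → I, 104.9108/10 → 10 → K; chars IK.
Square (2°×1°, digits 0–9): 11.1115/2 → 5, 4.9108/1 → 4; chars 54.
Subsquare (5′×2.5′, letters a–x): 1.1115/0.0833333 → 13 → n, 0.9108/0.0416667 → 21 → v; chars nv.

IK54nv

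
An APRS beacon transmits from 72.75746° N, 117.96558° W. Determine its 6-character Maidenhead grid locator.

Add 180° to longitude and 90° to latitude: 62.0344, 162.7575.
Field: lon ⌊62.0344/20⌋ = 3 → D; lat ⌊162.7575/10⌋ = 16 → Q.
Square: lon ⌊2.0344/2⌋ = 1; lat ⌊2.7575/1⌋ = 2.
Subsquare: lon ⌊0.0344/0.0833333⌋ = 0 → a; lat ⌊0.7575/0.0416667⌋ = 18 → s.

DQ12as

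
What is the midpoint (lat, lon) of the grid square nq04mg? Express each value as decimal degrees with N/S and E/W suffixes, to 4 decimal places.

Field N=13, Q=16: +13·20° lon, +16·10° lat → SW at lon 80°, lat 70°.
Square 0, 4: +0·2° lon, +4·1° lat → SW at lon 80°, lat 74°.
Subsquare m=12, g=6: +12·0.0833333° lon, +6·0.0416667° lat → SW at lon 81°, lat 74.25°.
Cell spans 0.0833333° lon × 0.0416667° lat. Centre is SW corner plus half of each.
latitude 74.2708° N, longitude 81.0417° E.

74.2708° N, 81.0417° E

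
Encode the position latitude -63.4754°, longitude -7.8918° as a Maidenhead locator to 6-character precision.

IC66bm

Shift to the Maidenhead origin (180°W, 90°S): lon 172.1082, lat 26.5246.
Field: 172.1082/20 → 8 → I, 26.5246/10 → 2 → C; chars IC.
Square: 12.1082/2 → 6, 6.5246/1 → 6; chars 66.
Subsquare: 0.1082/0.0833333 → 1 → b, 0.5246/0.0416667 → 12 → m; chars bm.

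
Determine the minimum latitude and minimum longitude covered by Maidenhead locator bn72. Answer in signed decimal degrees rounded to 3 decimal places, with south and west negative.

42.000, -146.000

Field B=1, N=13: +1·20° lon, +13·10° lat → SW at lon -160°, lat 40°.
Square 7, 2: +7·2° lon, +2·1° lat → SW at lon -146°, lat 42°.
latitude 42.000, longitude -146.000.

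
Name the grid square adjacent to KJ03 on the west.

JJ93

Longitude square 0; −1 → -1, wraps to 9, carry into field.
Longitude field K = 10; −1 → 9 = J.
The latitude characters are unchanged.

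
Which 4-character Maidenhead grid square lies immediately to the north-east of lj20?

LJ31

Longitude square 2; +1 → 3.
Latitude square 0; +1 → 1.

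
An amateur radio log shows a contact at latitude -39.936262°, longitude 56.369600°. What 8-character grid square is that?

Shift to the Maidenhead origin (180°W, 90°S): lon 236.36960, lat 50.06374.
Field: lon ⌊236.36960/20⌋ = 11 → L; lat ⌊50.06374/10⌋ = 5 → F.
Square: lon ⌊16.36960/2⌋ = 8; lat ⌊0.06374/1⌋ = 0.
Subsquare: lon ⌊0.36960/0.0833333⌋ = 4 → e; lat ⌊0.06374/0.0416667⌋ = 1 → b.
Extended square: lon ⌊0.03627/0.00833333⌋ = 4; lat ⌊0.02207/0.00416667⌋ = 5.

LF80eb45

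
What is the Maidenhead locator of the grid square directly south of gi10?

GH19

Latitude square 0; −1 → -1, wraps to 9, carry into field.
Latitude field I = 8; −1 → 7 = H.
The longitude characters are unchanged.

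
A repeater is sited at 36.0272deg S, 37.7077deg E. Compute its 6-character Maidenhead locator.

KF83ux

Shift to the Maidenhead origin (180°W, 90°S): lon 217.7077, lat 53.9728.
Field: lon ⌊217.7077/20⌋ = 10 → K; lat ⌊53.9728/10⌋ = 5 → F.
Square: lon ⌊17.7077/2⌋ = 8; lat ⌊3.9728/1⌋ = 3.
Subsquare: lon ⌊1.7077/0.0833333⌋ = 20 → u; lat ⌊0.9728/0.0416667⌋ = 23 → x.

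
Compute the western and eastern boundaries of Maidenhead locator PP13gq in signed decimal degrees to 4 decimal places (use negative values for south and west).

122.5000, 122.5833

Field P=15, P=15: +15·20° lon, +15·10° lat → SW at lon 120°, lat 60°.
Square 1, 3: +1·2° lon, +3·1° lat → SW at lon 122°, lat 63°.
Subsquare g=6, q=16: +6·0.0833333° lon, +16·0.0416667° lat → SW at lon 122.5°, lat 63.6667°.
Cell spans 0.0833333° lon × 0.0416667° lat.
west 122.5000, east 122.5833.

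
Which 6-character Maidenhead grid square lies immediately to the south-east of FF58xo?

Longitude subsquare x = 23; +1 → 24, wraps to 0 = a, carry into square.
Longitude square 5; +1 → 6.
Latitude subsquare o = 14; −1 → 13 = n.

FF68an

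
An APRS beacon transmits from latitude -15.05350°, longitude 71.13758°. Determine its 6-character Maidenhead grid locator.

MH54nw

Add 180° to longitude and 90° to latitude: 251.1376, 74.9465.
Field: lon ⌊251.1376/20⌋ = 12 → M; lat ⌊74.9465/10⌋ = 7 → H.
Square: lon ⌊11.1376/2⌋ = 5; lat ⌊4.9465/1⌋ = 4.
Subsquare: lon ⌊1.1376/0.0833333⌋ = 13 → n; lat ⌊0.9465/0.0416667⌋ = 22 → w.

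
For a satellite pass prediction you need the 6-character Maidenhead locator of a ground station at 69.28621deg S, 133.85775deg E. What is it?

Add 180° to longitude and 90° to latitude: 313.8578, 20.7138.
Field: lon ⌊313.8578/20⌋ = 15 → P; lat ⌊20.7138/10⌋ = 2 → C.
Square: lon ⌊13.8578/2⌋ = 6; lat ⌊0.7138/1⌋ = 0.
Subsquare: lon ⌊1.8578/0.0833333⌋ = 22 → w; lat ⌊0.7138/0.0416667⌋ = 17 → r.

PC60wr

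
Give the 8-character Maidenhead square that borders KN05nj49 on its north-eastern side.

KN05nk50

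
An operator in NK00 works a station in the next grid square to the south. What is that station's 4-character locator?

NJ09

Latitude square 0; −1 → -1, wraps to 9, carry into field.
Latitude field K = 10; −1 → 9 = J.
The longitude characters are unchanged.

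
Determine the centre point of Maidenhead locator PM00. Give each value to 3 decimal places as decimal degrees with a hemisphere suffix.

Field P=15, M=12: +15·20° lon, +12·10° lat → SW at lon 120°, lat 30°.
Square 0, 0: +0·2° lon, +0·1° lat → SW at lon 120°, lat 30°.
Cell spans 2° lon × 1° lat. Centre is SW corner plus half of each.
latitude 30.500° N, longitude 121.000° E.

30.500° N, 121.000° E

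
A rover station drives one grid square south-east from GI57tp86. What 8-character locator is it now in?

Longitude extended square 8; +1 → 9.
Latitude extended square 6; −1 → 5.

GI57tp95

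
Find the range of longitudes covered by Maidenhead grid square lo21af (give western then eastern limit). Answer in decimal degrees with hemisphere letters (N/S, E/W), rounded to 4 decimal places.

44.0000° E, 44.0833° E

Field L=11, O=14: +11·20° lon, +14·10° lat → SW at lon 40°, lat 50°.
Square 2, 1: +2·2° lon, +1·1° lat → SW at lon 44°, lat 51°.
Subsquare a=0, f=5: +0·0.0833333° lon, +5·0.0416667° lat → SW at lon 44°, lat 51.2083°.
Cell spans 0.0833333° lon × 0.0416667° lat.
west 44.0000° E, east 44.0833° E.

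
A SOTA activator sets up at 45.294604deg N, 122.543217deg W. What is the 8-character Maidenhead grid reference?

CN85rh40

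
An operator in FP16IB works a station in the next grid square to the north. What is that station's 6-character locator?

FP16ic

Latitude subsquare b = 1; +1 → 2 = c.
The longitude characters are unchanged.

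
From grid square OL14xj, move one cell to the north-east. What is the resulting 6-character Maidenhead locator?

OL24ak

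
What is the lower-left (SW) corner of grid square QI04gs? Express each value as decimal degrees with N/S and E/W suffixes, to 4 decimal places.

Field Q=16, I=8: +16·20° lon, +8·10° lat → SW at lon 140°, lat -10°.
Square 0, 4: +0·2° lon, +4·1° lat → SW at lon 140°, lat -6°.
Subsquare g=6, s=18: +6·0.0833333° lon, +18·0.0416667° lat → SW at lon 140.5°, lat -5.25°.
latitude 5.2500° S, longitude 140.5000° E.

5.2500° S, 140.5000° E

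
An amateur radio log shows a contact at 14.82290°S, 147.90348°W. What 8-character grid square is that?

Offset from 180°W / 90°S: lon 32.09652°, lat 75.17710°.
Field: 32.09652/20 → 1 → B, 75.17710/10 → 7 → H; chars BH.
Square: 12.09652/2 → 6, 5.17710/1 → 5; chars 65.
Subsquare: 0.09652/0.0833333 → 1 → b, 0.17710/0.0416667 → 4 → e; chars be.
Extended square: 0.01319/0.00833333 → 1, 0.01043/0.00416667 → 2; chars 12.

BH65be12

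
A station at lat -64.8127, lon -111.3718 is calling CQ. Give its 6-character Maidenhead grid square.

Shift to the Maidenhead origin (180°W, 90°S): lon 68.6282, lat 25.1873.
Field: 68.6282/20 → 3 → D, 25.1873/10 → 2 → C; chars DC.
Square: 8.6282/2 → 4, 5.1873/1 → 5; chars 45.
Subsquare: 0.6282/0.0833333 → 7 → h, 0.1873/0.0416667 → 4 → e; chars he.

DC45he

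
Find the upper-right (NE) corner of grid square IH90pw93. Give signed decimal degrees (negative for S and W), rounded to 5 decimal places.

-19.06667, -0.66667

Field I=8, H=7: +8·20° lon, +7·10° lat → SW at lon -20°, lat -20°.
Square 9, 0: +9·2° lon, +0·1° lat → SW at lon -2°, lat -20°.
Subsquare p=15, w=22: +15·0.0833333° lon, +22·0.0416667° lat → SW at lon -0.75°, lat -19.0833°.
Extended square 9, 3: +9·0.00833333° lon, +3·0.00416667° lat → SW at lon -0.675°, lat -19.0708°.
Cell spans 0.00833333° lon × 0.00416667° lat. NE corner is SW corner plus one full cell.
latitude -19.06667, longitude -0.66667.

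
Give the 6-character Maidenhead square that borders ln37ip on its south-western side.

Longitude subsquare i = 8; −1 → 7 = h.
Latitude subsquare p = 15; −1 → 14 = o.

LN37ho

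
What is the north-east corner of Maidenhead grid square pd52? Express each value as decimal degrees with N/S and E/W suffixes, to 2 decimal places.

57.00° S, 132.00° E

Field P=15, D=3: +15·20° lon, +3·10° lat → SW at lon 120°, lat -60°.
Square 5, 2: +5·2° lon, +2·1° lat → SW at lon 130°, lat -58°.
Cell spans 2° lon × 1° lat. NE corner is SW corner plus one full cell.
latitude 57.00° S, longitude 132.00° E.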